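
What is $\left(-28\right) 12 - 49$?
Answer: $-385$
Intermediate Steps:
$\left(-28\right) 12 - 49 = -336 - 49 = -385$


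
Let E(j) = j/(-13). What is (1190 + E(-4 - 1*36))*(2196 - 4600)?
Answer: -37286040/13 ≈ -2.8682e+6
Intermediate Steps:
E(j) = -j/13 (E(j) = j*(-1/13) = -j/13)
(1190 + E(-4 - 1*36))*(2196 - 4600) = (1190 - (-4 - 1*36)/13)*(2196 - 4600) = (1190 - (-4 - 36)/13)*(-2404) = (1190 - 1/13*(-40))*(-2404) = (1190 + 40/13)*(-2404) = (15510/13)*(-2404) = -37286040/13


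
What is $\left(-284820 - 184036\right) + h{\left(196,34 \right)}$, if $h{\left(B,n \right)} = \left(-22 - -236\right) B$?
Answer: $-426912$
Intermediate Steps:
$h{\left(B,n \right)} = 214 B$ ($h{\left(B,n \right)} = \left(-22 + 236\right) B = 214 B$)
$\left(-284820 - 184036\right) + h{\left(196,34 \right)} = \left(-284820 - 184036\right) + 214 \cdot 196 = -468856 + 41944 = -426912$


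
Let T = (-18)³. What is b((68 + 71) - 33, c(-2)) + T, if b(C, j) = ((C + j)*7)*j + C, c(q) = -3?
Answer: -7889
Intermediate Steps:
b(C, j) = C + j*(7*C + 7*j) (b(C, j) = (7*C + 7*j)*j + C = j*(7*C + 7*j) + C = C + j*(7*C + 7*j))
T = -5832
b((68 + 71) - 33, c(-2)) + T = (((68 + 71) - 33) + 7*(-3)² + 7*((68 + 71) - 33)*(-3)) - 5832 = ((139 - 33) + 7*9 + 7*(139 - 33)*(-3)) - 5832 = (106 + 63 + 7*106*(-3)) - 5832 = (106 + 63 - 2226) - 5832 = -2057 - 5832 = -7889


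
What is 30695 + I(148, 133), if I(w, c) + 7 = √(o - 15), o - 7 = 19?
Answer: 30688 + √11 ≈ 30691.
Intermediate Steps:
o = 26 (o = 7 + 19 = 26)
I(w, c) = -7 + √11 (I(w, c) = -7 + √(26 - 15) = -7 + √11)
30695 + I(148, 133) = 30695 + (-7 + √11) = 30688 + √11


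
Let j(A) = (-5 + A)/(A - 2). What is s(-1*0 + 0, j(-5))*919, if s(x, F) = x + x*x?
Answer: 0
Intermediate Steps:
j(A) = (-5 + A)/(-2 + A)
s(x, F) = x + x²
s(-1*0 + 0, j(-5))*919 = ((-1*0 + 0)*(1 + (-1*0 + 0)))*919 = ((0 + 0)*(1 + (0 + 0)))*919 = (0*(1 + 0))*919 = (0*1)*919 = 0*919 = 0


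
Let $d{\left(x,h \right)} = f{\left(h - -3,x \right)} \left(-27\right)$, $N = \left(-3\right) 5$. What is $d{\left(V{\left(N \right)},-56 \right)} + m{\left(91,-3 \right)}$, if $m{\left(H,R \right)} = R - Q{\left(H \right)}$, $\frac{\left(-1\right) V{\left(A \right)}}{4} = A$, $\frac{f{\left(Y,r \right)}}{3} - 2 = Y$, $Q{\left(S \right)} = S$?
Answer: $4037$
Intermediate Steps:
$N = -15$
$f{\left(Y,r \right)} = 6 + 3 Y$
$V{\left(A \right)} = - 4 A$
$d{\left(x,h \right)} = -405 - 81 h$ ($d{\left(x,h \right)} = \left(6 + 3 \left(h - -3\right)\right) \left(-27\right) = \left(6 + 3 \left(h + 3\right)\right) \left(-27\right) = \left(6 + 3 \left(3 + h\right)\right) \left(-27\right) = \left(6 + \left(9 + 3 h\right)\right) \left(-27\right) = \left(15 + 3 h\right) \left(-27\right) = -405 - 81 h$)
$m{\left(H,R \right)} = R - H$
$d{\left(V{\left(N \right)},-56 \right)} + m{\left(91,-3 \right)} = \left(-405 - -4536\right) - 94 = \left(-405 + 4536\right) - 94 = 4131 - 94 = 4037$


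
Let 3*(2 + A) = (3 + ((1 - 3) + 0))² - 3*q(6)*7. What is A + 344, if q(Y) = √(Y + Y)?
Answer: 1027/3 - 14*√3 ≈ 318.08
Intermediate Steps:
q(Y) = √2*√Y (q(Y) = √(2*Y) = √2*√Y)
A = -5/3 - 14*√3 (A = -2 + ((3 + ((1 - 3) + 0))² - 3*√2*√6*7)/3 = -2 + ((3 + (-2 + 0))² - 6*√3*7)/3 = -2 + ((3 - 2)² - 6*√3*7)/3 = -2 + (1² - 42*√3)/3 = -2 + (1 - 42*√3)/3 = -2 + (⅓ - 14*√3) = -5/3 - 14*√3 ≈ -25.915)
A + 344 = (-5/3 - 14*√3) + 344 = 1027/3 - 14*√3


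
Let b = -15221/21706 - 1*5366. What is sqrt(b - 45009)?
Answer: I*sqrt(23734533600526)/21706 ≈ 224.45*I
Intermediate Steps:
b = -116489617/21706 (b = -15221*1/21706 - 5366 = -15221/21706 - 5366 = -116489617/21706 ≈ -5366.7)
sqrt(b - 45009) = sqrt(-116489617/21706 - 45009) = sqrt(-1093454971/21706) = I*sqrt(23734533600526)/21706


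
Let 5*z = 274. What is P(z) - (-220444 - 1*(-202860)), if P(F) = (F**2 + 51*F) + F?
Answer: 585916/25 ≈ 23437.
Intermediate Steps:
z = 274/5 (z = (1/5)*274 = 274/5 ≈ 54.800)
P(F) = F**2 + 52*F
P(z) - (-220444 - 1*(-202860)) = 274*(52 + 274/5)/5 - (-220444 - 1*(-202860)) = (274/5)*(534/5) - (-220444 + 202860) = 146316/25 - 1*(-17584) = 146316/25 + 17584 = 585916/25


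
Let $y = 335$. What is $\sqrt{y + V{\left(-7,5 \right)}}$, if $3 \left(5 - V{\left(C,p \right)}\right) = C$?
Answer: $\frac{\sqrt{3081}}{3} \approx 18.502$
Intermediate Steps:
$V{\left(C,p \right)} = 5 - \frac{C}{3}$
$\sqrt{y + V{\left(-7,5 \right)}} = \sqrt{335 + \left(5 - - \frac{7}{3}\right)} = \sqrt{335 + \left(5 + \frac{7}{3}\right)} = \sqrt{335 + \frac{22}{3}} = \sqrt{\frac{1027}{3}} = \frac{\sqrt{3081}}{3}$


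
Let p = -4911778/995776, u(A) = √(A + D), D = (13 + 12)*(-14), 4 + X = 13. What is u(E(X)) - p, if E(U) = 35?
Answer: 2455889/497888 + 3*I*√35 ≈ 4.9326 + 17.748*I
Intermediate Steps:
X = 9 (X = -4 + 13 = 9)
D = -350 (D = 25*(-14) = -350)
u(A) = √(-350 + A) (u(A) = √(A - 350) = √(-350 + A))
p = -2455889/497888 (p = -4911778*1/995776 = -2455889/497888 ≈ -4.9326)
u(E(X)) - p = √(-350 + 35) - 1*(-2455889/497888) = √(-315) + 2455889/497888 = 3*I*√35 + 2455889/497888 = 2455889/497888 + 3*I*√35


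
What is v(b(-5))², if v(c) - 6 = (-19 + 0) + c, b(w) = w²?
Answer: 144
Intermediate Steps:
v(c) = -13 + c (v(c) = 6 + ((-19 + 0) + c) = 6 + (-19 + c) = -13 + c)
v(b(-5))² = (-13 + (-5)²)² = (-13 + 25)² = 12² = 144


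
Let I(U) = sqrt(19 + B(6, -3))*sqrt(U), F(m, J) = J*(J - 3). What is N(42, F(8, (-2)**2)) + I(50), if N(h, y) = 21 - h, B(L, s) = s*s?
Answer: -21 + 10*sqrt(14) ≈ 16.417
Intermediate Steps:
B(L, s) = s**2
F(m, J) = J*(-3 + J)
I(U) = 2*sqrt(7)*sqrt(U) (I(U) = sqrt(19 + (-3)**2)*sqrt(U) = sqrt(19 + 9)*sqrt(U) = sqrt(28)*sqrt(U) = (2*sqrt(7))*sqrt(U) = 2*sqrt(7)*sqrt(U))
N(42, F(8, (-2)**2)) + I(50) = (21 - 1*42) + 2*sqrt(7)*sqrt(50) = (21 - 42) + 2*sqrt(7)*(5*sqrt(2)) = -21 + 10*sqrt(14)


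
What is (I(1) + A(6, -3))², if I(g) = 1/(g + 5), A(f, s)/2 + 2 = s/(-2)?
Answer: 25/36 ≈ 0.69444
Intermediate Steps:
A(f, s) = -4 - s (A(f, s) = -4 + 2*(s/(-2)) = -4 + 2*(s*(-½)) = -4 + 2*(-s/2) = -4 - s)
I(g) = 1/(5 + g)
(I(1) + A(6, -3))² = (1/(5 + 1) + (-4 - 1*(-3)))² = (1/6 + (-4 + 3))² = (⅙ - 1)² = (-⅚)² = 25/36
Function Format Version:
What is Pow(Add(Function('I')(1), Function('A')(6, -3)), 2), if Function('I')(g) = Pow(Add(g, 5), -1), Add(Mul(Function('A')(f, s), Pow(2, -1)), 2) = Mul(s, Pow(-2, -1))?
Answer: Rational(25, 36) ≈ 0.69444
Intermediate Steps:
Function('A')(f, s) = Add(-4, Mul(-1, s)) (Function('A')(f, s) = Add(-4, Mul(2, Mul(s, Pow(-2, -1)))) = Add(-4, Mul(2, Mul(s, Rational(-1, 2)))) = Add(-4, Mul(2, Mul(Rational(-1, 2), s))) = Add(-4, Mul(-1, s)))
Function('I')(g) = Pow(Add(5, g), -1)
Pow(Add(Function('I')(1), Function('A')(6, -3)), 2) = Pow(Add(Pow(Add(5, 1), -1), Add(-4, Mul(-1, -3))), 2) = Pow(Add(Pow(6, -1), Add(-4, 3)), 2) = Pow(Add(Rational(1, 6), -1), 2) = Pow(Rational(-5, 6), 2) = Rational(25, 36)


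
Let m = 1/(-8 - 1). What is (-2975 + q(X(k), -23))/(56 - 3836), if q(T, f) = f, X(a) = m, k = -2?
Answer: 1499/1890 ≈ 0.79312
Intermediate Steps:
m = -⅑ (m = 1/(-9) = -⅑ ≈ -0.11111)
X(a) = -⅑
(-2975 + q(X(k), -23))/(56 - 3836) = (-2975 - 23)/(56 - 3836) = -2998/(-3780) = -2998*(-1/3780) = 1499/1890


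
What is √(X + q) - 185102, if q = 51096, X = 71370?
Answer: -185102 + √122466 ≈ -1.8475e+5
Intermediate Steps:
√(X + q) - 185102 = √(71370 + 51096) - 185102 = √122466 - 185102 = -185102 + √122466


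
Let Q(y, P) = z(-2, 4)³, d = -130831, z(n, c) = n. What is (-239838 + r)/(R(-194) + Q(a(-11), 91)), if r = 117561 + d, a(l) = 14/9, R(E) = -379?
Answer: 253108/387 ≈ 654.03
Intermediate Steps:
a(l) = 14/9 (a(l) = 14*(⅑) = 14/9)
r = -13270 (r = 117561 - 130831 = -13270)
Q(y, P) = -8 (Q(y, P) = (-2)³ = -8)
(-239838 + r)/(R(-194) + Q(a(-11), 91)) = (-239838 - 13270)/(-379 - 8) = -253108/(-387) = -253108*(-1/387) = 253108/387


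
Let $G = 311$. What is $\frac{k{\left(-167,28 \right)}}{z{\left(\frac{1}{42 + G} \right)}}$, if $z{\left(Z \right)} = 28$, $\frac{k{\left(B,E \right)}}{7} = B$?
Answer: $- \frac{167}{4} \approx -41.75$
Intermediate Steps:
$k{\left(B,E \right)} = 7 B$
$\frac{k{\left(-167,28 \right)}}{z{\left(\frac{1}{42 + G} \right)}} = \frac{7 \left(-167\right)}{28} = \left(-1169\right) \frac{1}{28} = - \frac{167}{4}$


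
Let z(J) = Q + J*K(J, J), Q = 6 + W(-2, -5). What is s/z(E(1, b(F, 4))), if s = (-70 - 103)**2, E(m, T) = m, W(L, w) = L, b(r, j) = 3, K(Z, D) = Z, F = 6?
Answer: 29929/5 ≈ 5985.8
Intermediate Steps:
Q = 4 (Q = 6 - 2 = 4)
s = 29929 (s = (-173)**2 = 29929)
z(J) = 4 + J**2 (z(J) = 4 + J*J = 4 + J**2)
s/z(E(1, b(F, 4))) = 29929/(4 + 1**2) = 29929/(4 + 1) = 29929/5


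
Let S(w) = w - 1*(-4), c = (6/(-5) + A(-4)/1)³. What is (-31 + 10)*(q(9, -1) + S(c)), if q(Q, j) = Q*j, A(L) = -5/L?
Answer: 839979/8000 ≈ 105.00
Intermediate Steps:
c = 1/8000 (c = (6/(-5) - 5/(-4)/1)³ = (6*(-⅕) - 5*(-¼)*1)³ = (-6/5 + (5/4)*1)³ = (-6/5 + 5/4)³ = (1/20)³ = 1/8000 ≈ 0.00012500)
S(w) = 4 + w (S(w) = w + 4 = 4 + w)
(-31 + 10)*(q(9, -1) + S(c)) = (-31 + 10)*(9*(-1) + (4 + 1/8000)) = -21*(-9 + 32001/8000) = -21*(-39999/8000) = 839979/8000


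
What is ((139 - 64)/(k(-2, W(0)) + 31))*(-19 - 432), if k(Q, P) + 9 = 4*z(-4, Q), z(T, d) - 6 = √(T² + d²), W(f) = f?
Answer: -777975/898 + 67650*√5/449 ≈ -529.44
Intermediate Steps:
z(T, d) = 6 + √(T² + d²)
k(Q, P) = 15 + 4*√(16 + Q²) (k(Q, P) = -9 + 4*(6 + √((-4)² + Q²)) = -9 + 4*(6 + √(16 + Q²)) = -9 + (24 + 4*√(16 + Q²)) = 15 + 4*√(16 + Q²))
((139 - 64)/(k(-2, W(0)) + 31))*(-19 - 432) = ((139 - 64)/((15 + 4*√(16 + (-2)²)) + 31))*(-19 - 432) = (75/((15 + 4*√(16 + 4)) + 31))*(-451) = (75/((15 + 4*√20) + 31))*(-451) = (75/((15 + 4*(2*√5)) + 31))*(-451) = (75/((15 + 8*√5) + 31))*(-451) = (75/(46 + 8*√5))*(-451) = -33825/(46 + 8*√5)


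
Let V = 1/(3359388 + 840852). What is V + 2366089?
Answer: 9938141661361/4200240 ≈ 2.3661e+6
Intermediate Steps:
V = 1/4200240 ≈ 2.3808e-7
V + 2366089 = 1/4200240 + 2366089 = 9938141661361/4200240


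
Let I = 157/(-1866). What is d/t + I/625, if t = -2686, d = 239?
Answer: -69788863/783136875 ≈ -0.089115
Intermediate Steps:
I = -157/1866 (I = 157*(-1/1866) = -157/1866 ≈ -0.084137)
d/t + I/625 = 239/(-2686) - 157/1866/625 = 239*(-1/2686) - 157/1866*1/625 = -239/2686 - 157/1166250 = -69788863/783136875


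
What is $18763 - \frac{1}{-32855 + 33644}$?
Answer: $\frac{14804006}{789} \approx 18763.0$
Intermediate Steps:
$18763 - \frac{1}{-32855 + 33644} = 18763 - \frac{1}{789} = \frac{14804006}{789}$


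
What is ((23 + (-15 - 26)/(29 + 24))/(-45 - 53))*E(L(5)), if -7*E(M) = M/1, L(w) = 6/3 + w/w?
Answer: 1767/18179 ≈ 0.097200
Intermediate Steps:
L(w) = 3 (L(w) = 6*(1/3) + 1 = 2 + 1 = 3)
E(M) = -M/7 (E(M) = -M/(7*1) = -M/7)
((23 + (-15 - 26)/(29 + 24))/(-45 - 53))*E(L(5)) = ((23 + (-15 - 26)/(29 + 24))/(-45 - 53))*(-1/7*3) = ((23 - 41/53)/(-98))*(-3/7) = ((23 - 41*1/53)*(-1/98))*(-3/7) = ((23 - 41/53)*(-1/98))*(-3/7) = ((1178/53)*(-1/98))*(-3/7) = -589/2597*(-3/7) = 1767/18179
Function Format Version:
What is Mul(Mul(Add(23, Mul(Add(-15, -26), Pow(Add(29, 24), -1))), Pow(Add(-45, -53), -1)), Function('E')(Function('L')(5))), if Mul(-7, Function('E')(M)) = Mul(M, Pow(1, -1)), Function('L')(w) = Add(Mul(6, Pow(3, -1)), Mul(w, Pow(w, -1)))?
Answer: Rational(1767, 18179) ≈ 0.097200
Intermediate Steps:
Function('L')(w) = 3 (Function('L')(w) = Add(Mul(6, Rational(1, 3)), 1) = Add(2, 1) = 3)
Function('E')(M) = Mul(Rational(-1, 7), M) (Function('E')(M) = Mul(Rational(-1, 7), Mul(M, Pow(1, -1))) = Mul(Rational(-1, 7), Mul(M, 1)) = Mul(Rational(-1, 7), M))
Mul(Mul(Add(23, Mul(Add(-15, -26), Pow(Add(29, 24), -1))), Pow(Add(-45, -53), -1)), Function('E')(Function('L')(5))) = Mul(Mul(Add(23, Mul(Add(-15, -26), Pow(Add(29, 24), -1))), Pow(Add(-45, -53), -1)), Mul(Rational(-1, 7), 3)) = Mul(Mul(Add(23, Mul(-41, Pow(53, -1))), Pow(-98, -1)), Rational(-3, 7)) = Mul(Mul(Add(23, Mul(-41, Rational(1, 53))), Rational(-1, 98)), Rational(-3, 7)) = Mul(Mul(Add(23, Rational(-41, 53)), Rational(-1, 98)), Rational(-3, 7)) = Mul(Mul(Rational(1178, 53), Rational(-1, 98)), Rational(-3, 7)) = Mul(Rational(-589, 2597), Rational(-3, 7)) = Rational(1767, 18179)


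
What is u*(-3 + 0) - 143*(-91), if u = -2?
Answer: 13019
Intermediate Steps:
u*(-3 + 0) - 143*(-91) = -2*(-3 + 0) - 143*(-91) = -2*(-3) + 13013 = 6 + 13013 = 13019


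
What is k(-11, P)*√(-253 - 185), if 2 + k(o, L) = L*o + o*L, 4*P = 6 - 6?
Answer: -2*I*√438 ≈ -41.857*I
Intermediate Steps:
P = 0 (P = (6 - 6)/4 = (¼)*0 = 0)
k(o, L) = -2 + 2*L*o (k(o, L) = -2 + (L*o + o*L) = -2 + (L*o + L*o) = -2 + 2*L*o)
k(-11, P)*√(-253 - 185) = (-2 + 2*0*(-11))*√(-253 - 185) = (-2 + 0)*√(-438) = -2*I*√438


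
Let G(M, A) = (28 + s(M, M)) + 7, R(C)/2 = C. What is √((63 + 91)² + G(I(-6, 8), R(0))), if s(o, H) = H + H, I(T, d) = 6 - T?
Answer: 5*√951 ≈ 154.19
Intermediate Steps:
R(C) = 2*C
s(o, H) = 2*H
G(M, A) = 35 + 2*M (G(M, A) = (28 + 2*M) + 7 = 35 + 2*M)
√((63 + 91)² + G(I(-6, 8), R(0))) = √((63 + 91)² + (35 + 2*(6 - 1*(-6)))) = √(154² + (35 + 2*(6 + 6))) = √(23716 + (35 + 2*12)) = √(23716 + (35 + 24)) = √(23716 + 59) = √23775 = 5*√951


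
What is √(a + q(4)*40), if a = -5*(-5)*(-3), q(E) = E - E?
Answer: 5*I*√3 ≈ 8.6602*I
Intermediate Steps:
q(E) = 0
a = -75 (a = 25*(-3) = -75)
√(a + q(4)*40) = √(-75 + 0*40) = √(-75 + 0) = √(-75) = 5*I*√3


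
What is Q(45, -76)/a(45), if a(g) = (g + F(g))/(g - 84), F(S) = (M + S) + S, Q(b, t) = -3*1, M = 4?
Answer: 117/139 ≈ 0.84173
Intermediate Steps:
Q(b, t) = -3
F(S) = 4 + 2*S (F(S) = (4 + S) + S = 4 + 2*S)
a(g) = (4 + 3*g)/(-84 + g) (a(g) = (g + (4 + 2*g))/(g - 84) = (4 + 3*g)/(-84 + g))
Q(45, -76)/a(45) = -3*(-84 + 45)/(4 + 3*45) = -3*(-39/(4 + 135)) = -3/((-1/39*139)) = -3/(-139/39) = -3*(-39/139) = 117/139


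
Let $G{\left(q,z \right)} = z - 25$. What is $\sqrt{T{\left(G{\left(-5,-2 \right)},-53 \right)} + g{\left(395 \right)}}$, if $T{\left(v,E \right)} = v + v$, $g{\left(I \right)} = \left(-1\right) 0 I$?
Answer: $3 i \sqrt{6} \approx 7.3485 i$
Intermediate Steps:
$G{\left(q,z \right)} = -25 + z$
$g{\left(I \right)} = 0$ ($g{\left(I \right)} = 0 I = 0$)
$T{\left(v,E \right)} = 2 v$
$\sqrt{T{\left(G{\left(-5,-2 \right)},-53 \right)} + g{\left(395 \right)}} = \sqrt{2 \left(-25 - 2\right) + 0} = \sqrt{2 \left(-27\right) + 0} = \sqrt{-54 + 0} = \sqrt{-54} = 3 i \sqrt{6}$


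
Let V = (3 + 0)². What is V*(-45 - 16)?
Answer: -549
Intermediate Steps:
V = 9 (V = 3² = 9)
V*(-45 - 16) = 9*(-45 - 16) = 9*(-61) = -549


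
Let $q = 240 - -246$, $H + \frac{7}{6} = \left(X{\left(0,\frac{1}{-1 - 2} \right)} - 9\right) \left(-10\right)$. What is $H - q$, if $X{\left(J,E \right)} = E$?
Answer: $- \frac{2363}{6} \approx -393.83$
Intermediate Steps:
$H = \frac{553}{6}$ ($H = - \frac{7}{6} + \left(\frac{1}{-1 - 2} - 9\right) \left(-10\right) = - \frac{7}{6} + \left(\frac{1}{-3} - 9\right) \left(-10\right) = - \frac{7}{6} + \left(- \frac{1}{3} - 9\right) \left(-10\right) = - \frac{7}{6} - - \frac{280}{3} = - \frac{7}{6} + \frac{280}{3} = \frac{553}{6} \approx 92.167$)
$q = 486$ ($q = 240 + 246 = 486$)
$H - q = \frac{553}{6} - 486 = - \frac{2363}{6}$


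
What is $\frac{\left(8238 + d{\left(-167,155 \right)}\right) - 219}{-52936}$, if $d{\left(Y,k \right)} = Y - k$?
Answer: $- \frac{7697}{52936} \approx -0.1454$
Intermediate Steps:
$\frac{\left(8238 + d{\left(-167,155 \right)}\right) - 219}{-52936} = \frac{\left(8238 - 322\right) - 219}{-52936} = \left(\left(8238 - 322\right) - 219\right) \left(- \frac{1}{52936}\right) = \left(7916 - 219\right) \left(- \frac{1}{52936}\right) = 7697 \left(- \frac{1}{52936}\right) = - \frac{7697}{52936}$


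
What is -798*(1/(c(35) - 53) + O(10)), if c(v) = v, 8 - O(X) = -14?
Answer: -52535/3 ≈ -17512.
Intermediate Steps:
O(X) = 22 (O(X) = 8 - 1*(-14) = 8 + 14 = 22)
-798*(1/(c(35) - 53) + O(10)) = -798*(1/(35 - 53) + 22) = -798*(1/(-18) + 22) = -798*(-1/18 + 22) = -798*395/18 = -52535/3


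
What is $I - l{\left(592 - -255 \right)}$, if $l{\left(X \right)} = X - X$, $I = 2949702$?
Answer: $2949702$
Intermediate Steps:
$l{\left(X \right)} = 0$
$I - l{\left(592 - -255 \right)} = 2949702 - 0 = 2949702 + 0 = 2949702$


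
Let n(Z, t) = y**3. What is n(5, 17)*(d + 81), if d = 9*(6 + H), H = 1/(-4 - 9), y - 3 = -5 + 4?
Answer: 13968/13 ≈ 1074.5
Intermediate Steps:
y = 2 (y = 3 + (-5 + 4) = 3 - 1 = 2)
H = -1/13 (H = 1/(-13) = -1/13 ≈ -0.076923)
d = 693/13 (d = 9*(6 - 1/13) = 9*(77/13) = 693/13 ≈ 53.308)
n(Z, t) = 8 (n(Z, t) = 2**3 = 8)
n(5, 17)*(d + 81) = 8*(693/13 + 81) = 8*(1746/13) = 13968/13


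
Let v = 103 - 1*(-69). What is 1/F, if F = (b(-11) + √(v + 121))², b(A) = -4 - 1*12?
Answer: (16 - √293)⁻² ≈ 0.80113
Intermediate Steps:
v = 172 (v = 103 + 69 = 172)
b(A) = -16 (b(A) = -4 - 12 = -16)
F = (-16 + √293)² (F = (-16 + √(172 + 121))² = (-16 + √293)² ≈ 1.2482)
1/F = 1/((16 - √293)²) = (16 - √293)⁻²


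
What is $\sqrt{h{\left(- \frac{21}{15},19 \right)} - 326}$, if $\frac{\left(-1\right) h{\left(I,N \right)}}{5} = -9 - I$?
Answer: $12 i \sqrt{2} \approx 16.971 i$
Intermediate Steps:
$h{\left(I,N \right)} = 45 + 5 I$ ($h{\left(I,N \right)} = - 5 \left(-9 - I\right) = 45 + 5 I$)
$\sqrt{h{\left(- \frac{21}{15},19 \right)} - 326} = \sqrt{\left(45 + 5 \left(- \frac{21}{15}\right)\right) - 326} = \sqrt{\left(45 + 5 \left(\left(-21\right) \frac{1}{15}\right)\right) - 326} = \sqrt{\left(45 + 5 \left(- \frac{7}{5}\right)\right) - 326} = \sqrt{\left(45 - 7\right) - 326} = \sqrt{38 - 326} = \sqrt{-288} = 12 i \sqrt{2}$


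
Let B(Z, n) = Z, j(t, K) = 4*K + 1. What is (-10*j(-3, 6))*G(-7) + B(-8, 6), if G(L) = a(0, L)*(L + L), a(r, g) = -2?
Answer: -7008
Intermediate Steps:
j(t, K) = 1 + 4*K
G(L) = -4*L (G(L) = -2*(L + L) = -4*L)
(-10*j(-3, 6))*G(-7) + B(-8, 6) = (-10*(1 + 4*6))*(-4*(-7)) - 8 = -10*(1 + 24)*28 - 8 = -10*25*28 - 8 = -250*28 - 8 = -7000 - 8 = -7008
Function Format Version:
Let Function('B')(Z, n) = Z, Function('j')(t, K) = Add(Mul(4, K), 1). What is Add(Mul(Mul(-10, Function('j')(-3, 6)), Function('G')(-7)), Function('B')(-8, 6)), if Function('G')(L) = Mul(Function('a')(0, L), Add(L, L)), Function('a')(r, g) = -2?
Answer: -7008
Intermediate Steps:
Function('j')(t, K) = Add(1, Mul(4, K))
Function('G')(L) = Mul(-4, L) (Function('G')(L) = Mul(-2, Add(L, L)) = Mul(-2, Mul(2, L)) = Mul(-4, L))
Add(Mul(Mul(-10, Function('j')(-3, 6)), Function('G')(-7)), Function('B')(-8, 6)) = Add(Mul(Mul(-10, Add(1, Mul(4, 6))), Mul(-4, -7)), -8) = Add(Mul(Mul(-10, Add(1, 24)), 28), -8) = Add(Mul(Mul(-10, 25), 28), -8) = Add(Mul(-250, 28), -8) = Add(-7000, -8) = -7008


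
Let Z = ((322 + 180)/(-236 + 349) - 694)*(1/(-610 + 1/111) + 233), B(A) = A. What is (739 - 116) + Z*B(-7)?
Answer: 8609674993731/7651117 ≈ 1.1253e+6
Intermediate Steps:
Z = -1229272621120/7651117 (Z = (502/113 - 694)*(1/(-610 + 1/111) + 233) = (502*(1/113) - 694)*(1/(-67709/111) + 233) = (502/113 - 694)*(-111/67709 + 233) = -77920/113*15776086/67709 = -1229272621120/7651117 ≈ -1.6067e+5)
(739 - 116) + Z*B(-7) = (739 - 116) - 1229272621120/7651117*(-7) = 623 + 8604908347840/7651117 = 8609674993731/7651117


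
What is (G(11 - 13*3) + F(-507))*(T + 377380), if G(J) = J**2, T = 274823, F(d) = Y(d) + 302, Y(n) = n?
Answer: 377625537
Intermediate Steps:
F(d) = 302 + d (F(d) = d + 302 = 302 + d)
(G(11 - 13*3) + F(-507))*(T + 377380) = ((11 - 13*3)**2 + (302 - 507))*(274823 + 377380) = ((11 - 39)**2 - 205)*652203 = ((-28)**2 - 205)*652203 = (784 - 205)*652203 = 579*652203 = 377625537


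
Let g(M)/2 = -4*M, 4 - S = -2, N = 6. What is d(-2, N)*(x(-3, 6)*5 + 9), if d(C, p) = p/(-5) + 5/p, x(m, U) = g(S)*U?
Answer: 5247/10 ≈ 524.70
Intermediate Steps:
S = 6 (S = 4 - 1*(-2) = 4 + 2 = 6)
g(M) = -8*M (g(M) = 2*(-4*M) = -8*M)
x(m, U) = -48*U (x(m, U) = (-8*6)*U = -48*U)
d(C, p) = 5/p - p/5 (d(C, p) = p*(-⅕) + 5/p = -p/5 + 5/p = 5/p - p/5)
d(-2, N)*(x(-3, 6)*5 + 9) = (5/6 - ⅕*6)*(-48*6*5 + 9) = (5*(⅙) - 6/5)*(-288*5 + 9) = (⅚ - 6/5)*(-1440 + 9) = -11/30*(-1431) = 5247/10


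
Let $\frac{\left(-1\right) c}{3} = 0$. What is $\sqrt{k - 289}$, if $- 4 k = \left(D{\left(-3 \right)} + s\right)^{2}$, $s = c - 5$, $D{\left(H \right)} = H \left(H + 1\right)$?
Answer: $\frac{i \sqrt{1157}}{2} \approx 17.007 i$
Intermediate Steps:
$c = 0$ ($c = \left(-3\right) 0 = 0$)
$D{\left(H \right)} = H \left(1 + H\right)$
$s = -5$ ($s = 0 - 5 = -5$)
$k = - \frac{1}{4}$ ($k = - \frac{\left(- 3 \left(1 - 3\right) - 5\right)^{2}}{4} = - \frac{\left(\left(-3\right) \left(-2\right) - 5\right)^{2}}{4} = - \frac{\left(6 - 5\right)^{2}}{4} = - \frac{1^{2}}{4} = \left(- \frac{1}{4}\right) 1 = - \frac{1}{4} \approx -0.25$)
$\sqrt{k - 289} = \sqrt{- \frac{1}{4} - 289} = \sqrt{- \frac{1157}{4}} = \frac{i \sqrt{1157}}{2}$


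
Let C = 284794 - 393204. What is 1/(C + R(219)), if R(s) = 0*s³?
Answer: -1/108410 ≈ -9.2242e-6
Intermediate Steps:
R(s) = 0
C = -108410
1/(C + R(219)) = 1/(-108410 + 0) = 1/(-108410) = -1/108410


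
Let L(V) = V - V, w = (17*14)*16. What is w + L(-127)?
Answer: 3808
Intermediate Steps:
w = 3808 (w = 238*16 = 3808)
L(V) = 0
w + L(-127) = 3808 + 0 = 3808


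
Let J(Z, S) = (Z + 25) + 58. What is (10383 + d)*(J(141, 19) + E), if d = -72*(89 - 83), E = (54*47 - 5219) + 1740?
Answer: -7134867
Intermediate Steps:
E = -941 (E = (2538 - 5219) + 1740 = -2681 + 1740 = -941)
J(Z, S) = 83 + Z (J(Z, S) = (25 + Z) + 58 = 83 + Z)
d = -432 (d = -72*6 = -432)
(10383 + d)*(J(141, 19) + E) = (10383 - 432)*((83 + 141) - 941) = 9951*(224 - 941) = 9951*(-717) = -7134867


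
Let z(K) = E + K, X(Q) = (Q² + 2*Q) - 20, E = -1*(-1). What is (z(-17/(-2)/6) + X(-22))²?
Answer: 25694761/144 ≈ 1.7844e+5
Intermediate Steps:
E = 1
X(Q) = -20 + Q² + 2*Q
z(K) = 1 + K
(z(-17/(-2)/6) + X(-22))² = ((1 - 17/(-2)/6) + (-20 + (-22)² + 2*(-22)))² = ((1 - 17*(-½)*(⅙)) + (-20 + 484 - 44))² = ((1 + (17/2)*(⅙)) + 420)² = ((1 + 17/12) + 420)² = (29/12 + 420)² = (5069/12)² = 25694761/144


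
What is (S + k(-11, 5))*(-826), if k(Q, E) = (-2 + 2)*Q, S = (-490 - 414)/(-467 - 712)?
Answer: -746704/1179 ≈ -633.34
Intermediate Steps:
S = 904/1179 (S = -904/(-1179) = -904*(-1/1179) = 904/1179 ≈ 0.76675)
k(Q, E) = 0 (k(Q, E) = 0*Q = 0)
(S + k(-11, 5))*(-826) = (904/1179 + 0)*(-826) = (904/1179)*(-826) = -746704/1179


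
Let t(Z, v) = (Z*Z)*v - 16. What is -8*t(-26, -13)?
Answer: 70432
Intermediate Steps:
t(Z, v) = -16 + v*Z**2 (t(Z, v) = Z**2*v - 16 = v*Z**2 - 16 = -16 + v*Z**2)
-8*t(-26, -13) = -8*(-16 - 13*(-26)**2) = -8*(-16 - 13*676) = -8*(-16 - 8788) = -8*(-8804) = 70432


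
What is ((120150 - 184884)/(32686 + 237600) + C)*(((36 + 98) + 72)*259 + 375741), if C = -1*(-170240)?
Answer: 9872065065472535/135143 ≈ 7.3049e+10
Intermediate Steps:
C = 170240
((120150 - 184884)/(32686 + 237600) + C)*(((36 + 98) + 72)*259 + 375741) = ((120150 - 184884)/(32686 + 237600) + 170240)*(((36 + 98) + 72)*259 + 375741) = (-64734/270286 + 170240)*((134 + 72)*259 + 375741) = (-64734*1/270286 + 170240)*(206*259 + 375741) = (-32367/135143 + 170240)*(53354 + 375741) = (23006711953/135143)*429095 = 9872065065472535/135143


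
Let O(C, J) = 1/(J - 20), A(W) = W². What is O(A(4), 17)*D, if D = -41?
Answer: 41/3 ≈ 13.667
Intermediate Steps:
O(C, J) = 1/(-20 + J)
O(A(4), 17)*D = -41/(-20 + 17) = -41/(-3) = -⅓*(-41) = 41/3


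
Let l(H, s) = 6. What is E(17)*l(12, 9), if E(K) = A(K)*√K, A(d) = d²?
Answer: 1734*√17 ≈ 7149.5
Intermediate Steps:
E(K) = K^(5/2) (E(K) = K²*√K = K^(5/2))
E(17)*l(12, 9) = 17^(5/2)*6 = (289*√17)*6 = 1734*√17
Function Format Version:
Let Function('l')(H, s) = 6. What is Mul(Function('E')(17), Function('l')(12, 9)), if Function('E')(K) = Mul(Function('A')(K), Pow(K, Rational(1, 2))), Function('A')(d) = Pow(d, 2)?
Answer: Mul(1734, Pow(17, Rational(1, 2))) ≈ 7149.5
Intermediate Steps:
Function('E')(K) = Pow(K, Rational(5, 2)) (Function('E')(K) = Mul(Pow(K, 2), Pow(K, Rational(1, 2))) = Pow(K, Rational(5, 2)))
Mul(Function('E')(17), Function('l')(12, 9)) = Mul(Pow(17, Rational(5, 2)), 6) = Mul(Mul(289, Pow(17, Rational(1, 2))), 6) = Mul(1734, Pow(17, Rational(1, 2)))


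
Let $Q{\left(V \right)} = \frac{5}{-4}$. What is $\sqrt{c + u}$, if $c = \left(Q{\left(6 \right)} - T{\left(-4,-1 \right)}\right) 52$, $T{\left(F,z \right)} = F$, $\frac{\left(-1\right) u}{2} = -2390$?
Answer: $3 \sqrt{547} \approx 70.164$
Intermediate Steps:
$Q{\left(V \right)} = - \frac{5}{4}$ ($Q{\left(V \right)} = 5 \left(- \frac{1}{4}\right) = - \frac{5}{4}$)
$u = 4780$ ($u = \left(-2\right) \left(-2390\right) = 4780$)
$c = 143$ ($c = \left(- \frac{5}{4} - -4\right) 52 = \left(- \frac{5}{4} + 4\right) 52 = \frac{11}{4} \cdot 52 = 143$)
$\sqrt{c + u} = \sqrt{143 + 4780} = \sqrt{4923} = 3 \sqrt{547}$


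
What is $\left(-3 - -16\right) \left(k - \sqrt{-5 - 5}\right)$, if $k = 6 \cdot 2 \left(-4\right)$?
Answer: $-624 - 13 i \sqrt{10} \approx -624.0 - 41.11 i$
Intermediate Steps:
$k = -48$ ($k = 12 \left(-4\right) = -48$)
$\left(-3 - -16\right) \left(k - \sqrt{-5 - 5}\right) = \left(-3 - -16\right) \left(-48 - \sqrt{-5 - 5}\right) = \left(-3 + 16\right) \left(-48 - \sqrt{-10}\right) = 13 \left(-48 - i \sqrt{10}\right) = -624 - 13 i \sqrt{10}$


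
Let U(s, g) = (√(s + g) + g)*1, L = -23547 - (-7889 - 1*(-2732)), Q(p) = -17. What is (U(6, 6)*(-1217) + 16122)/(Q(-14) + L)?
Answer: -8820/18407 + 2434*√3/18407 ≈ -0.25013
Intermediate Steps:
L = -18390 (L = -23547 - (-7889 + 2732) = -23547 - 1*(-5157) = -23547 + 5157 = -18390)
U(s, g) = g + √(g + s) (U(s, g) = (√(g + s) + g)*1 = (g + √(g + s))*1 = g + √(g + s))
(U(6, 6)*(-1217) + 16122)/(Q(-14) + L) = ((6 + √(6 + 6))*(-1217) + 16122)/(-17 - 18390) = ((6 + √12)*(-1217) + 16122)/(-18407) = ((6 + 2*√3)*(-1217) + 16122)*(-1/18407) = ((-7302 - 2434*√3) + 16122)*(-1/18407) = (8820 - 2434*√3)*(-1/18407) = -8820/18407 + 2434*√3/18407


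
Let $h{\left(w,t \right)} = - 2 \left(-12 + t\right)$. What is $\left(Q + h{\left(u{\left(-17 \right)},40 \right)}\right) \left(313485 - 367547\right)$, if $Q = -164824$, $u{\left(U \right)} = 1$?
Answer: $8913742560$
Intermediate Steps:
$h{\left(w,t \right)} = 24 - 2 t$
$\left(Q + h{\left(u{\left(-17 \right)},40 \right)}\right) \left(313485 - 367547\right) = \left(-164824 + \left(24 - 80\right)\right) \left(313485 - 367547\right) = \left(-164824 + \left(24 - 80\right)\right) \left(-54062\right) = \left(-164824 - 56\right) \left(-54062\right) = \left(-164880\right) \left(-54062\right) = 8913742560$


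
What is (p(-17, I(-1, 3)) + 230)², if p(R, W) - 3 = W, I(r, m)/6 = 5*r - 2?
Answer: 36481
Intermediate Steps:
I(r, m) = -12 + 30*r (I(r, m) = 6*(5*r - 2) = 6*(-2 + 5*r) = -12 + 30*r)
p(R, W) = 3 + W
(p(-17, I(-1, 3)) + 230)² = ((3 + (-12 + 30*(-1))) + 230)² = ((3 + (-12 - 30)) + 230)² = ((3 - 42) + 230)² = (-39 + 230)² = 191² = 36481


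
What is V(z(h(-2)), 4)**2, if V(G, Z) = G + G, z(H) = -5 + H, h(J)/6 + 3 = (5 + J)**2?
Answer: 3844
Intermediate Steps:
h(J) = -18 + 6*(5 + J)**2
V(G, Z) = 2*G
V(z(h(-2)), 4)**2 = (2*(-5 + (-18 + 6*(5 - 2)**2)))**2 = (2*(-5 + (-18 + 6*3**2)))**2 = (2*(-5 + (-18 + 6*9)))**2 = (2*(-5 + (-18 + 54)))**2 = (2*(-5 + 36))**2 = (2*31)**2 = 62**2 = 3844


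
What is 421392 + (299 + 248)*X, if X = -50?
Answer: 394042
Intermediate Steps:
421392 + (299 + 248)*X = 421392 + (299 + 248)*(-50) = 421392 + 547*(-50) = 421392 - 27350 = 394042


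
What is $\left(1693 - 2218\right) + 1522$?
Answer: $997$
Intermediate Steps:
$\left(1693 - 2218\right) + 1522 = -525 + 1522 = 997$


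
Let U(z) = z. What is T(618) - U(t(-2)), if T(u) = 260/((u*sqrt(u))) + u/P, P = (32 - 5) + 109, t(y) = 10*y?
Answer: 1669/68 + 65*sqrt(618)/95481 ≈ 24.561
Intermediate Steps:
P = 136 (P = 27 + 109 = 136)
T(u) = 260/u**(3/2) + u/136 (T(u) = 260/((u*sqrt(u))) + u/136 = 260/(u**(3/2)) + u*(1/136) = 260/u**(3/2) + u/136)
T(618) - U(t(-2)) = (260/618**(3/2) + (1/136)*618) - 10*(-2) = (260*(sqrt(618)/381924) + 309/68) - 1*(-20) = (65*sqrt(618)/95481 + 309/68) + 20 = (309/68 + 65*sqrt(618)/95481) + 20 = 1669/68 + 65*sqrt(618)/95481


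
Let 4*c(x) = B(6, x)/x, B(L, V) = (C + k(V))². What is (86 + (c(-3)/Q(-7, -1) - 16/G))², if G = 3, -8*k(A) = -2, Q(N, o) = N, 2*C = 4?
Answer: 11771599009/1806336 ≈ 6516.8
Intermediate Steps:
C = 2 (C = (½)*4 = 2)
k(A) = ¼ (k(A) = -⅛*(-2) = ¼)
B(L, V) = 81/16 (B(L, V) = (2 + ¼)² = (9/4)² = 81/16)
c(x) = 81/(64*x) (c(x) = (81/(16*x))/4 = 81/(64*x))
(86 + (c(-3)/Q(-7, -1) - 16/G))² = (86 + (((81/64)/(-3))/(-7) - 16/3))² = (86 + (((81/64)*(-⅓))*(-⅐) - 16*⅓))² = (86 + (-27/64*(-⅐) - 16/3))² = (86 + (27/448 - 16/3))² = (86 - 7087/1344)² = (108497/1344)² = 11771599009/1806336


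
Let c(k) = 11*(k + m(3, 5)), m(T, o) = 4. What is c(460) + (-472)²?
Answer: 227888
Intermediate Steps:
c(k) = 44 + 11*k (c(k) = 11*(k + 4) = 11*(4 + k) = 44 + 11*k)
c(460) + (-472)² = (44 + 11*460) + (-472)² = (44 + 5060) + 222784 = 5104 + 222784 = 227888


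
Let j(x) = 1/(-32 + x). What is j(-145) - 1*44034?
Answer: -7794019/177 ≈ -44034.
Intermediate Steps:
j(-145) - 1*44034 = 1/(-32 - 145) - 1*44034 = 1/(-177) - 44034 = -1/177 - 44034 = -7794019/177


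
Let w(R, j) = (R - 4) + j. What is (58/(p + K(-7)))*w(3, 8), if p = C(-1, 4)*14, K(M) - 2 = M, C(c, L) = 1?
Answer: 406/9 ≈ 45.111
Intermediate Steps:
K(M) = 2 + M
w(R, j) = -4 + R + j (w(R, j) = (-4 + R) + j = -4 + R + j)
p = 14 (p = 1*14 = 14)
(58/(p + K(-7)))*w(3, 8) = (58/(14 + (2 - 7)))*(-4 + 3 + 8) = (58/(14 - 5))*7 = (58/9)*7 = 406/9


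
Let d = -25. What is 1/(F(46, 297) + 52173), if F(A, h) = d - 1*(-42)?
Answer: 1/52190 ≈ 1.9161e-5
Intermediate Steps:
F(A, h) = 17 (F(A, h) = -25 - 1*(-42) = -25 + 42 = 17)
1/(F(46, 297) + 52173) = 1/(17 + 52173) = 1/52190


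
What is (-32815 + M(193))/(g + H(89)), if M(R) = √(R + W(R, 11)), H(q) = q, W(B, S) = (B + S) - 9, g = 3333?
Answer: -32815/3422 + √97/1711 ≈ -9.5837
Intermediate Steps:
W(B, S) = -9 + B + S
M(R) = √(2 + 2*R) (M(R) = √(R + (-9 + R + 11)) = √(R + (2 + R)) = √(2 + 2*R))
(-32815 + M(193))/(g + H(89)) = (-32815 + √(2 + 2*193))/(3333 + 89) = (-32815 + √(2 + 386))/3422 = (-32815 + √388)*(1/3422) = (-32815 + 2*√97)*(1/3422) = -32815/3422 + √97/1711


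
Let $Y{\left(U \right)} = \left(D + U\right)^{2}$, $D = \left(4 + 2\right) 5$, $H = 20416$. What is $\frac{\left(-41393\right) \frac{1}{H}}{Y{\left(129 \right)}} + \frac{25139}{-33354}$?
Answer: $- \frac{1236568139}{1640483136} \approx -0.75378$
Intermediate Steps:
$D = 30$ ($D = 6 \cdot 5 = 30$)
$Y{\left(U \right)} = \left(30 + U\right)^{2}$
$\frac{\left(-41393\right) \frac{1}{H}}{Y{\left(129 \right)}} + \frac{25139}{-33354} = \frac{\left(-41393\right) \frac{1}{20416}}{\left(30 + 129\right)^{2}} + \frac{25139}{-33354} = \frac{\left(-41393\right) \frac{1}{20416}}{159^{2}} + 25139 \left(- \frac{1}{33354}\right) = - \frac{3763}{1856 \cdot 25281} - \frac{25139}{33354} = \left(- \frac{3763}{1856}\right) \frac{1}{25281} - \frac{25139}{33354} = - \frac{71}{885312} - \frac{25139}{33354} = - \frac{1236568139}{1640483136}$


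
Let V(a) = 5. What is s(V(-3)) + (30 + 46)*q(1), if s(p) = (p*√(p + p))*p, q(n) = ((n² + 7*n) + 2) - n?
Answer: 684 + 25*√10 ≈ 763.06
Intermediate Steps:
q(n) = 2 + n² + 6*n (q(n) = (2 + n² + 7*n) - n = 2 + n² + 6*n)
s(p) = √2*p^(5/2) (s(p) = (p*√(2*p))*p = (p*(√2*√p))*p = (√2*p^(3/2))*p = √2*p^(5/2))
s(V(-3)) + (30 + 46)*q(1) = √2*5^(5/2) + (30 + 46)*(2 + 1² + 6*1) = √2*(25*√5) + 76*(2 + 1 + 6) = 25*√10 + 76*9 = 25*√10 + 684 = 684 + 25*√10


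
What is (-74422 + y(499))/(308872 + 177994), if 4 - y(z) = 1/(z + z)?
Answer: -74269165/485892268 ≈ -0.15285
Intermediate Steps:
y(z) = 4 - 1/(2*z) (y(z) = 4 - 1/(z + z) = 4 - 1/(2*z))
(-74422 + y(499))/(308872 + 177994) = (-74422 + (4 - ½/499))/(308872 + 177994) = (-74422 + (4 - ½*1/499))/486866 = (-74422 + (4 - 1/998))*(1/486866) = (-74422 + 3991/998)*(1/486866) = -74269165/998*1/486866 = -74269165/485892268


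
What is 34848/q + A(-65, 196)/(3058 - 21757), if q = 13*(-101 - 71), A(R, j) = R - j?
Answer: -54253263/3484247 ≈ -15.571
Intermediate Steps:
q = -2236 (q = 13*(-172) = -2236)
34848/q + A(-65, 196)/(3058 - 21757) = 34848/(-2236) + (-65 - 1*196)/(3058 - 21757) = 34848*(-1/2236) + (-65 - 196)/(-18699) = -8712/559 - 261*(-1/18699) = -8712/559 + 87/6233 = -54253263/3484247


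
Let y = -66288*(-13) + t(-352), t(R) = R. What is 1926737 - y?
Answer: 1065345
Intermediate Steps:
y = 861392 (y = -66288*(-13) - 352 = 861744 - 352 = 861392)
1926737 - y = 1926737 - 1*861392 = 1926737 - 861392 = 1065345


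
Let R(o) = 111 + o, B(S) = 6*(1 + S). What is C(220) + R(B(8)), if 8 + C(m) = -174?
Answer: -17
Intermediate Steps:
C(m) = -182 (C(m) = -8 - 174 = -182)
B(S) = 6 + 6*S
C(220) + R(B(8)) = -182 + (111 + (6 + 6*8)) = -182 + (111 + (6 + 48)) = -182 + (111 + 54) = -182 + 165 = -17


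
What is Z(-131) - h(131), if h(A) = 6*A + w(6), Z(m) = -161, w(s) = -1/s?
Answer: -5681/6 ≈ -946.83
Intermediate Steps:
h(A) = -⅙ + 6*A (h(A) = 6*A - 1/6 = 6*A - 1*⅙ = 6*A - ⅙ = -⅙ + 6*A)
Z(-131) - h(131) = -161 - (-⅙ + 6*131) = -161 - (-⅙ + 786) = -161 - 1*4715/6 = -161 - 4715/6 = -5681/6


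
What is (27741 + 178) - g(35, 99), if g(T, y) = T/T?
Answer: 27918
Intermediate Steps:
g(T, y) = 1
(27741 + 178) - g(35, 99) = (27741 + 178) - 1*1 = 27919 - 1 = 27918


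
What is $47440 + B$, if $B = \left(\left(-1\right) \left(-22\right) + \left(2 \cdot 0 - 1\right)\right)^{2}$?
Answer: $47881$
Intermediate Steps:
$B = 441$ ($B = \left(22 + \left(0 - 1\right)\right)^{2} = \left(22 - 1\right)^{2} = 21^{2} = 441$)
$47440 + B = 47440 + 441 = 47881$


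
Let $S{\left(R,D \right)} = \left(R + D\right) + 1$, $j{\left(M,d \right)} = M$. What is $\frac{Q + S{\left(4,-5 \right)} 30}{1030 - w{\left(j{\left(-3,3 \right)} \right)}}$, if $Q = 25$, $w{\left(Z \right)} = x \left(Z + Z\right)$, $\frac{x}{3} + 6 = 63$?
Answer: $\frac{25}{2056} \approx 0.01216$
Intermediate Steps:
$x = 171$ ($x = -18 + 3 \cdot 63 = -18 + 189 = 171$)
$w{\left(Z \right)} = 342 Z$ ($w{\left(Z \right)} = 171 \left(Z + Z\right) = 171 \cdot 2 Z = 342 Z$)
$S{\left(R,D \right)} = 1 + D + R$ ($S{\left(R,D \right)} = \left(D + R\right) + 1 = 1 + D + R$)
$\frac{Q + S{\left(4,-5 \right)} 30}{1030 - w{\left(j{\left(-3,3 \right)} \right)}} = \frac{25 + \left(1 - 5 + 4\right) 30}{1030 - 342 \left(-3\right)} = \frac{25 + 0 \cdot 30}{1030 - -1026} = \frac{25 + 0}{1030 + 1026} = \frac{25}{2056}$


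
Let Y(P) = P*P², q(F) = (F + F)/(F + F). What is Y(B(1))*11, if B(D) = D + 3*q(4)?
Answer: 704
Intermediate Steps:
q(F) = 1 (q(F) = (2*F)/((2*F)) = (2*F)*(1/(2*F)) = 1)
B(D) = 3 + D (B(D) = D + 3*1 = D + 3 = 3 + D)
Y(P) = P³
Y(B(1))*11 = (3 + 1)³*11 = 4³*11 = 64*11 = 704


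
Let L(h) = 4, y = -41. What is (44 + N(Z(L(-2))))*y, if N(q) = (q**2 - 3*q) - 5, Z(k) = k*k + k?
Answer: -15539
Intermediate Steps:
Z(k) = k + k**2 (Z(k) = k**2 + k = k + k**2)
N(q) = -5 + q**2 - 3*q
(44 + N(Z(L(-2))))*y = (44 + (-5 + (4*(1 + 4))**2 - 12*(1 + 4)))*(-41) = (44 + (-5 + (4*5)**2 - 12*5))*(-41) = (44 + (-5 + 20**2 - 3*20))*(-41) = (44 + (-5 + 400 - 60))*(-41) = (44 + 335)*(-41) = 379*(-41) = -15539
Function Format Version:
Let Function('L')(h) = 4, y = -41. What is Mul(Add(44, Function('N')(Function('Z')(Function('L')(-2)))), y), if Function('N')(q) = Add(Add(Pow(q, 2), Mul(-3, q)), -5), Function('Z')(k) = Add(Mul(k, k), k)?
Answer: -15539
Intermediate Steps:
Function('Z')(k) = Add(k, Pow(k, 2)) (Function('Z')(k) = Add(Pow(k, 2), k) = Add(k, Pow(k, 2)))
Function('N')(q) = Add(-5, Pow(q, 2), Mul(-3, q))
Mul(Add(44, Function('N')(Function('Z')(Function('L')(-2)))), y) = Mul(Add(44, Add(-5, Pow(Mul(4, Add(1, 4)), 2), Mul(-3, Mul(4, Add(1, 4))))), -41) = Mul(Add(44, Add(-5, Pow(Mul(4, 5), 2), Mul(-3, Mul(4, 5)))), -41) = Mul(Add(44, Add(-5, Pow(20, 2), Mul(-3, 20))), -41) = Mul(Add(44, Add(-5, 400, -60)), -41) = Mul(Add(44, 335), -41) = Mul(379, -41) = -15539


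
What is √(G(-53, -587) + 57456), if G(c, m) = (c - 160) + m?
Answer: 4*√3541 ≈ 238.03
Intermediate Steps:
G(c, m) = -160 + c + m (G(c, m) = (-160 + c) + m = -160 + c + m)
√(G(-53, -587) + 57456) = √((-160 - 53 - 587) + 57456) = √(-800 + 57456) = √56656 = 4*√3541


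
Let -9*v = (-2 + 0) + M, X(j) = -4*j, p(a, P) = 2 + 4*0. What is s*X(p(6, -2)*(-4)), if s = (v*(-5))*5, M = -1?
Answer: -800/3 ≈ -266.67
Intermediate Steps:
p(a, P) = 2 (p(a, P) = 2 + 0 = 2)
v = ⅓ (v = -((-2 + 0) - 1)/9 = -(-2 - 1)/9 = -⅑*(-3) = ⅓ ≈ 0.33333)
s = -25/3 (s = ((⅓)*(-5))*5 = -5/3*5 = -25/3 ≈ -8.3333)
s*X(p(6, -2)*(-4)) = -(-100)*2*(-4)/3 = -(-100)*(-8)/3 = -25/3*32 = -800/3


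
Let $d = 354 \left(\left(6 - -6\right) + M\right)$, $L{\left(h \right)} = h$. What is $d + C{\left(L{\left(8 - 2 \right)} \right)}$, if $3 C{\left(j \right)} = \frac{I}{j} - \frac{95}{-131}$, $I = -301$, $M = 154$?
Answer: $\frac{138526651}{2358} \approx 58748.0$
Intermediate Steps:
$d = 58764$ ($d = 354 \left(\left(6 - -6\right) + 154\right) = 354 \left(\left(6 + 6\right) + 154\right) = 354 \left(12 + 154\right) = 354 \cdot 166 = 58764$)
$C{\left(j \right)} = \frac{95}{393} - \frac{301}{3 j}$ ($C{\left(j \right)} = \frac{- \frac{301}{j} - \frac{95}{-131}}{3} = \frac{- \frac{301}{j} - - \frac{95}{131}}{3} = \frac{- \frac{301}{j} + \frac{95}{131}}{3} = \frac{\frac{95}{131} - \frac{301}{j}}{3} = \frac{95}{393} - \frac{301}{3 j}$)
$d + C{\left(L{\left(8 - 2 \right)} \right)} = 58764 + \frac{-39431 + 95 \left(8 - 2\right)}{393 \left(8 - 2\right)} = 58764 + \frac{-39431 + 95 \cdot 6}{393 \cdot 6} = 58764 + \frac{1}{393} \cdot \frac{1}{6} \left(-39431 + 570\right) = 58764 + \frac{1}{393} \cdot \frac{1}{6} \left(-38861\right) = 58764 - \frac{38861}{2358} = \frac{138526651}{2358}$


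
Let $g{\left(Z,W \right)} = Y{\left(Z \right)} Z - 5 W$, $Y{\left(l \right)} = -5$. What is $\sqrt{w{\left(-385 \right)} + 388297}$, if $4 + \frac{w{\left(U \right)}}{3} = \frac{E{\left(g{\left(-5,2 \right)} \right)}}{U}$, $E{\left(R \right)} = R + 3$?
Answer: $\frac{\sqrt{57553523335}}{385} \approx 623.13$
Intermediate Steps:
$g{\left(Z,W \right)} = - 5 W - 5 Z$ ($g{\left(Z,W \right)} = - 5 Z - 5 W = - 5 W - 5 Z$)
$E{\left(R \right)} = 3 + R$
$w{\left(U \right)} = -12 + \frac{54}{U}$ ($w{\left(U \right)} = -12 + 3 \frac{3 - -15}{U} = -12 + 3 \frac{3 + \left(-10 + 25\right)}{U} = -12 + 3 \frac{3 + 15}{U} = -12 + 3 \frac{18}{U} = -12 + \frac{54}{U}$)
$\sqrt{w{\left(-385 \right)} + 388297} = \sqrt{\left(-12 + \frac{54}{-385}\right) + 388297} = \sqrt{\left(-12 + 54 \left(- \frac{1}{385}\right)\right) + 388297} = \sqrt{\left(-12 - \frac{54}{385}\right) + 388297} = \sqrt{- \frac{4674}{385} + 388297} = \sqrt{\frac{149489671}{385}} = \frac{\sqrt{57553523335}}{385}$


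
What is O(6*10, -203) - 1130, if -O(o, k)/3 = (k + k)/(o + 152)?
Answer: -119171/106 ≈ -1124.3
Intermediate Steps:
O(o, k) = -6*k/(152 + o) (O(o, k) = -3*(k + k)/(o + 152) = -3*2*k/(152 + o) = -6*k/(152 + o))
O(6*10, -203) - 1130 = -6*(-203)/(152 + 6*10) - 1130 = -6*(-203)/(152 + 60) - 1130 = -6*(-203)/212 - 1130 = -6*(-203)*1/212 - 1130 = 609/106 - 1130 = -119171/106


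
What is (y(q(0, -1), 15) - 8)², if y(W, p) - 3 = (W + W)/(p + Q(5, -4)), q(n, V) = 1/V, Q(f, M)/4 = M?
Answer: 9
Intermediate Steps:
Q(f, M) = 4*M
y(W, p) = 3 + 2*W/(-16 + p) (y(W, p) = 3 + (W + W)/(p + 4*(-4)) = 3 + (2*W)/(p - 16) = 3 + (2*W)/(-16 + p) = 3 + 2*W/(-16 + p))
(y(q(0, -1), 15) - 8)² = ((-48 + 2/(-1) + 3*15)/(-16 + 15) - 8)² = ((-48 + 2*(-1) + 45)/(-1) - 8)² = (-(-48 - 2 + 45) - 8)² = (-1*(-5) - 8)² = (5 - 8)² = (-3)² = 9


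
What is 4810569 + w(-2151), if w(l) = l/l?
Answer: 4810570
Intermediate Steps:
w(l) = 1
4810569 + w(-2151) = 4810569 + 1 = 4810570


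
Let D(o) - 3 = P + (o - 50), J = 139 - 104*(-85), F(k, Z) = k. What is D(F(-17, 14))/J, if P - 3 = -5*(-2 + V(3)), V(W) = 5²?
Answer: -176/8979 ≈ -0.019601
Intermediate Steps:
V(W) = 25
P = -112 (P = 3 - 5*(-2 + 25) = 3 - 5*23 = 3 - 115 = -112)
J = 8979 (J = 139 + 8840 = 8979)
D(o) = -159 + o (D(o) = 3 + (-112 + (o - 50)) = 3 + (-112 + (-50 + o)) = 3 + (-162 + o) = -159 + o)
D(F(-17, 14))/J = (-159 - 17)/8979 = -176*1/8979 = -176/8979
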